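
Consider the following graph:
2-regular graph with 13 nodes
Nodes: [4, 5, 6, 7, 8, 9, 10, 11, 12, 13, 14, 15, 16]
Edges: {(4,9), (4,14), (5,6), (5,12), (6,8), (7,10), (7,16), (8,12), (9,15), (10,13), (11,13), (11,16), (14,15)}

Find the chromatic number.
χ(G) = 3

Clique number ω(G) = 2 (lower bound: χ ≥ ω).
Odd cycle [16, 11, 13, 10, 7] needs 3 colors (χ ≥ 3).
The coloring below uses 3 colors, so χ(G) = 3.
A valid 3-coloring: color 1: [5, 8, 9, 10, 11, 14]; color 2: [4, 6, 7, 12, 13, 15]; color 3: [16].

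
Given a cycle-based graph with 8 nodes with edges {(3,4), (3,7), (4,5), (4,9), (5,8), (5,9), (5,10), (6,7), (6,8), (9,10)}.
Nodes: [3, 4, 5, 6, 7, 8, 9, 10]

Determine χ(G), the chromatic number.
Clique number ω(G) = 3 (lower bound: χ ≥ ω).
The clique on [5, 9, 10] has size 3, forcing χ ≥ 3, and the coloring below uses 3 colors, so χ(G) = 3.
A valid 3-coloring: color 1: [3, 5, 6]; color 2: [4, 7, 8, 10]; color 3: [9].

χ(G) = 3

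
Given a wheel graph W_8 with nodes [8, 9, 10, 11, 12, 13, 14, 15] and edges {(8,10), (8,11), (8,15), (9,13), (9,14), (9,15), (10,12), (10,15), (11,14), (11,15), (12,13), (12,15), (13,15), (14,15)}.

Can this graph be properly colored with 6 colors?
A valid 6-coloring: color 1: [15]; color 2: [10, 11, 13]; color 3: [8, 9, 12]; color 4: [14].
(χ(G) = 4 ≤ 6.)

Yes, G is 6-colorable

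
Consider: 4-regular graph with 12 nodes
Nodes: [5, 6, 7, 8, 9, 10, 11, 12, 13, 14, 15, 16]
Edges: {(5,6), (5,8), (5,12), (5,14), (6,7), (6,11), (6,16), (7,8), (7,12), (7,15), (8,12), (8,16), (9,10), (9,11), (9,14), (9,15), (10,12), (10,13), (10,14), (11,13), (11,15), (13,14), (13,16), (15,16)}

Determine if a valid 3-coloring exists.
Yes, G is 3-colorable

A valid 3-coloring: color 1: [5, 7, 9, 13]; color 2: [6, 8, 10, 15]; color 3: [11, 12, 14, 16].
(χ(G) = 3 ≤ 3.)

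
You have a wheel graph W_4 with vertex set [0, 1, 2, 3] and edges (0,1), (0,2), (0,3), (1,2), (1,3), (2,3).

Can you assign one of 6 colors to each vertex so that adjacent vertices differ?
A valid 6-coloring: color 1: [2]; color 2: [0]; color 3: [1]; color 4: [3].
(χ(G) = 4 ≤ 6.)

Yes, G is 6-colorable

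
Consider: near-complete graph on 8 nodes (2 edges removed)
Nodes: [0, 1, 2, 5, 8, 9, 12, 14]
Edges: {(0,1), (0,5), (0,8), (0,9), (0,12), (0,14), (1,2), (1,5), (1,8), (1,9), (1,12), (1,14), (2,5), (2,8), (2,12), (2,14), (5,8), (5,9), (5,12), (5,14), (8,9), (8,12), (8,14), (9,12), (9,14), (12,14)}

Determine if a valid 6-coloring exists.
No, G is not 6-colorable

The clique on vertices [0, 1, 5, 8, 9, 12, 14] has size 7 > 6, so it alone needs 7 colors.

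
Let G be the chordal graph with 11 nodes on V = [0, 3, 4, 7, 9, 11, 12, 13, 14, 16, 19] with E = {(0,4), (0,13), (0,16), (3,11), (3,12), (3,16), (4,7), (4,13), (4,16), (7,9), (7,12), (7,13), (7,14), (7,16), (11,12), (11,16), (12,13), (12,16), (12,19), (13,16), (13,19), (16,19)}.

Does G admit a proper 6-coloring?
A valid 6-coloring: color 1: [9, 14, 16]; color 2: [0, 3, 7, 19]; color 3: [11, 13]; color 4: [4, 12].
(χ(G) = 4 ≤ 6.)

Yes, G is 6-colorable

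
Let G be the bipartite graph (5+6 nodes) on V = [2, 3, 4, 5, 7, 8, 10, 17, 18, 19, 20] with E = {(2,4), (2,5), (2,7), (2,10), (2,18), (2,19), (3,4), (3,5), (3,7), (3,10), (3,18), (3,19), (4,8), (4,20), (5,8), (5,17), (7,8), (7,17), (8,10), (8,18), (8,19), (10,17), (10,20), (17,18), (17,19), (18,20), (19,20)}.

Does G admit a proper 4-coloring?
Yes, G is 4-colorable

A valid 4-coloring: color 1: [2, 3, 8, 17, 20]; color 2: [4, 5, 7, 10, 18, 19].
(χ(G) = 2 ≤ 4.)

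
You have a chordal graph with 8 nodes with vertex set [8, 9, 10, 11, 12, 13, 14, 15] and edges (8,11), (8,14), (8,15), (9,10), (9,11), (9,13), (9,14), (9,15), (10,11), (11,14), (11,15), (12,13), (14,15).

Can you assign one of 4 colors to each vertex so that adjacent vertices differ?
A valid 4-coloring: color 1: [8, 9, 12]; color 2: [11, 13]; color 3: [10, 15]; color 4: [14].
(χ(G) = 4 ≤ 4.)

Yes, G is 4-colorable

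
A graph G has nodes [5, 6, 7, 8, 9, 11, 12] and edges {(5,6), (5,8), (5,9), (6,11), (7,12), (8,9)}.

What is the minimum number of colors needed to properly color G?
Clique number ω(G) = 3 (lower bound: χ ≥ ω).
The clique on [5, 8, 9] has size 3, forcing χ ≥ 3, and the coloring below uses 3 colors, so χ(G) = 3.
A valid 3-coloring: color 1: [5, 11, 12]; color 2: [6, 7, 9]; color 3: [8].

χ(G) = 3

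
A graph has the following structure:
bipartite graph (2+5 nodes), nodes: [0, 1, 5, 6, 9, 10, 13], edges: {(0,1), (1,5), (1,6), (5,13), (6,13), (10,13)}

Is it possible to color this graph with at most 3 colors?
Yes, G is 3-colorable

A valid 3-coloring: color 1: [1, 9, 13]; color 2: [0, 5, 6, 10].
(χ(G) = 2 ≤ 3.)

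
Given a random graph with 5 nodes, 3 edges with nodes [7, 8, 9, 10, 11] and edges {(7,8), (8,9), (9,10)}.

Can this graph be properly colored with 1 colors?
Edge (8,9) forces its endpoints to differ, so 1 color is not enough.

No, G is not 1-colorable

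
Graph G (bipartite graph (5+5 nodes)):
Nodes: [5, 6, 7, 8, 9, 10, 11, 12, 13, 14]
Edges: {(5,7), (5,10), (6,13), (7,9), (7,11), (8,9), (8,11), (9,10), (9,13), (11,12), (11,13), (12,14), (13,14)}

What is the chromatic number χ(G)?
Clique number ω(G) = 2 (lower bound: χ ≥ ω).
The graph is bipartite (no odd cycle), so 2 colors suffice: χ(G) = 2.
A valid 2-coloring: color 1: [7, 8, 10, 12, 13]; color 2: [5, 6, 9, 11, 14].

χ(G) = 2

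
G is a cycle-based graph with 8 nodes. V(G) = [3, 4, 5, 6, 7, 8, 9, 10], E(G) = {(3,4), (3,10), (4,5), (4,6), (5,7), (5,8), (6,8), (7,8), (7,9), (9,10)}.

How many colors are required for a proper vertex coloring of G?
Clique number ω(G) = 3 (lower bound: χ ≥ ω).
The clique on [5, 7, 8] has size 3, forcing χ ≥ 3, and the coloring below uses 3 colors, so χ(G) = 3.
A valid 3-coloring: color 1: [4, 7, 10]; color 2: [3, 8, 9]; color 3: [5, 6].

χ(G) = 3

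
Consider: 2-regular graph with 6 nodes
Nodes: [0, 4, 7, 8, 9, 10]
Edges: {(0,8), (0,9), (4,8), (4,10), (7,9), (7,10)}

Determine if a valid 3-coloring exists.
Yes, G is 3-colorable

A valid 3-coloring: color 1: [8, 9, 10]; color 2: [0, 4, 7].
(χ(G) = 2 ≤ 3.)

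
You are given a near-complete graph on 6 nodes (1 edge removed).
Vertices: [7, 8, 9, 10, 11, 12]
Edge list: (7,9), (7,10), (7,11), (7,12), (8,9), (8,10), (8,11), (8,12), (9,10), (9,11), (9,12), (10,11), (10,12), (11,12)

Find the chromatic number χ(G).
Clique number ω(G) = 5 (lower bound: χ ≥ ω).
The clique on [8, 9, 10, 11, 12] has size 5, forcing χ ≥ 5, and the coloring below uses 5 colors, so χ(G) = 5.
A valid 5-coloring: color 1: [10]; color 2: [11]; color 3: [12]; color 4: [9]; color 5: [7, 8].

χ(G) = 5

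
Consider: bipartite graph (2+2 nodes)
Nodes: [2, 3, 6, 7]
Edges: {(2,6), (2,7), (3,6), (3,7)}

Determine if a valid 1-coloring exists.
No, G is not 1-colorable

Edge (2,6) forces its endpoints to differ, so 1 color is not enough.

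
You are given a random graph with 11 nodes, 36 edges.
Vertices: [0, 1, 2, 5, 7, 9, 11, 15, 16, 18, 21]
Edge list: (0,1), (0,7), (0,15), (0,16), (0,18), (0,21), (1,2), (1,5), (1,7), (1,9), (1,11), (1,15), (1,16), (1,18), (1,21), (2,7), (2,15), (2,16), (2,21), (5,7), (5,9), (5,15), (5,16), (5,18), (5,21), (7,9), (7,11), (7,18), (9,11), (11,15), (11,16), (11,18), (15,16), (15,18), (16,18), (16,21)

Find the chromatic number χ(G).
Clique number ω(G) = 5 (lower bound: χ ≥ ω).
The clique on [0, 1, 15, 16, 18] has size 5, forcing χ ≥ 5, and the coloring below uses 5 colors, so χ(G) = 5.
A valid 5-coloring: color 1: [1]; color 2: [7, 16]; color 3: [9, 18, 21]; color 4: [15]; color 5: [0, 2, 5, 11].

χ(G) = 5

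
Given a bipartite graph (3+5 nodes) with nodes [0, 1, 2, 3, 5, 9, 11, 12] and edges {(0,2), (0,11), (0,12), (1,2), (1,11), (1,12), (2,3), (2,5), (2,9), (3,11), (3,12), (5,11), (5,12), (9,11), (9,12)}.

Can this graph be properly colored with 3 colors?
A valid 3-coloring: color 1: [2, 11, 12]; color 2: [0, 1, 3, 5, 9].
(χ(G) = 2 ≤ 3.)

Yes, G is 3-colorable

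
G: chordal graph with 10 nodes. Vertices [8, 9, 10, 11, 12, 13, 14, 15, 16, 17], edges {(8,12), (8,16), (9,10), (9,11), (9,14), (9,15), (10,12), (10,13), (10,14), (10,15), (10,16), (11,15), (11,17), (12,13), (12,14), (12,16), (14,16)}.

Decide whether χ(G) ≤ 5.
Yes, G is 5-colorable

A valid 5-coloring: color 1: [8, 10, 11]; color 2: [9, 12, 17]; color 3: [13, 15, 16]; color 4: [14].
(χ(G) = 4 ≤ 5.)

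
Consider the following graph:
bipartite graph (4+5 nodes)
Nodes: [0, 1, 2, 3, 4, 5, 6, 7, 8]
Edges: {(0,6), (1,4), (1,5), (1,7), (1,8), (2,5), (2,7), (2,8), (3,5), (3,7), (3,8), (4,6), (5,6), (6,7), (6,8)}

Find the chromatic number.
Clique number ω(G) = 2 (lower bound: χ ≥ ω).
The graph is bipartite (no odd cycle), so 2 colors suffice: χ(G) = 2.
A valid 2-coloring: color 1: [1, 2, 3, 6]; color 2: [0, 4, 5, 7, 8].

χ(G) = 2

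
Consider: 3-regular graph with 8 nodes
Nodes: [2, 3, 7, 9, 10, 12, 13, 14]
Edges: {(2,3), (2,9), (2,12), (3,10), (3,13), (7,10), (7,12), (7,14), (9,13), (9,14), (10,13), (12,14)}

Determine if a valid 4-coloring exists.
A valid 4-coloring: color 1: [3, 7, 9]; color 2: [10, 12]; color 3: [2, 13, 14].
(χ(G) = 3 ≤ 4.)

Yes, G is 4-colorable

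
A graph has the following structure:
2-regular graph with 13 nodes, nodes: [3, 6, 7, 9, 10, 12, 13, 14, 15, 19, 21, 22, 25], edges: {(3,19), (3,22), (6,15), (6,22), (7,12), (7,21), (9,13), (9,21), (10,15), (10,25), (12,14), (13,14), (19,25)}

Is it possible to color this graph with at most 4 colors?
Yes, G is 4-colorable

A valid 4-coloring: color 1: [3, 6, 12, 13, 21, 25]; color 2: [7, 9, 10, 14, 19, 22]; color 3: [15].
(χ(G) = 3 ≤ 4.)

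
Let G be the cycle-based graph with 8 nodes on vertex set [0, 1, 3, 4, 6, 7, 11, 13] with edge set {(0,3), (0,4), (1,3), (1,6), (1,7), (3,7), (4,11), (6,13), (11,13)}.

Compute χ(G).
χ(G) = 3

Clique number ω(G) = 3 (lower bound: χ ≥ ω).
The clique on [1, 3, 7] has size 3, forcing χ ≥ 3, and the coloring below uses 3 colors, so χ(G) = 3.
A valid 3-coloring: color 1: [3, 6, 11]; color 2: [1, 4, 13]; color 3: [0, 7].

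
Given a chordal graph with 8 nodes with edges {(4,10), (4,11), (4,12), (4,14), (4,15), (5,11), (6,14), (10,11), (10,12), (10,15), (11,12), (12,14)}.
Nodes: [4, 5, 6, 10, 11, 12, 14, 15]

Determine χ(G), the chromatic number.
χ(G) = 4

Clique number ω(G) = 4 (lower bound: χ ≥ ω).
The clique on [4, 10, 11, 12] has size 4, forcing χ ≥ 4, and the coloring below uses 4 colors, so χ(G) = 4.
A valid 4-coloring: color 1: [4, 5, 6]; color 2: [12, 15]; color 3: [10, 14]; color 4: [11].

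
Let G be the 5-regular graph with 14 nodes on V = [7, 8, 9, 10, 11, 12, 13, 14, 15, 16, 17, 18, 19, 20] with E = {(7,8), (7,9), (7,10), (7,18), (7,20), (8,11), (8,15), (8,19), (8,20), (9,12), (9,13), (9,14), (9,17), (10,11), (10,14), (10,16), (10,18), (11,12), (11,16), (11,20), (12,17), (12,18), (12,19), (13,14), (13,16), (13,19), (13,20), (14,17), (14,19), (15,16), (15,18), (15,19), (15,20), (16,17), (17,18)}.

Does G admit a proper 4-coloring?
Yes, G is 4-colorable

A valid 4-coloring: color 1: [9, 10, 19, 20]; color 2: [7, 11, 13, 15, 17]; color 3: [8, 12, 14, 16]; color 4: [18].
(χ(G) = 4 ≤ 4.)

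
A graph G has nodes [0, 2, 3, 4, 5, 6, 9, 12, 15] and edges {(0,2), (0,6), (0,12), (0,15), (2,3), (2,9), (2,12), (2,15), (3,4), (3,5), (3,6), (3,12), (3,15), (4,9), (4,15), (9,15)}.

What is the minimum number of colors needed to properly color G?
χ(G) = 3

Clique number ω(G) = 3 (lower bound: χ ≥ ω).
The clique on [0, 2, 12] has size 3, forcing χ ≥ 3, and the coloring below uses 3 colors, so χ(G) = 3.
A valid 3-coloring: color 1: [0, 3, 9]; color 2: [5, 6, 12, 15]; color 3: [2, 4].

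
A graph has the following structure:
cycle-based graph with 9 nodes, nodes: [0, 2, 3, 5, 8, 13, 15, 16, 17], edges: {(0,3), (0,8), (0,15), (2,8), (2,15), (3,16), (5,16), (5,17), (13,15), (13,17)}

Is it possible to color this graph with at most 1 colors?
No, G is not 1-colorable

Edge (0,8) forces its endpoints to differ, so 1 color is not enough.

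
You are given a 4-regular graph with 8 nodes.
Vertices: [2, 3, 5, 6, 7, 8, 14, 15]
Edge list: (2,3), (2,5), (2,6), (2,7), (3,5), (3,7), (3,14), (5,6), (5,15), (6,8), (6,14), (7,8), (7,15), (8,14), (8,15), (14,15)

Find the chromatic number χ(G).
Clique number ω(G) = 3 (lower bound: χ ≥ ω).
The clique on [6, 8, 14] has size 3, forcing χ ≥ 3, and the coloring below uses 3 colors, so χ(G) = 3.
A valid 3-coloring: color 1: [3, 6, 15]; color 2: [2, 8]; color 3: [5, 7, 14].

χ(G) = 3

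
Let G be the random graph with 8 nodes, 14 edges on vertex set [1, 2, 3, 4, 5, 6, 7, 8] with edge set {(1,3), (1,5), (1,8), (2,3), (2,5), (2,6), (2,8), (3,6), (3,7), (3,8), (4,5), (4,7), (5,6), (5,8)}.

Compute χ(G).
χ(G) = 3

Clique number ω(G) = 3 (lower bound: χ ≥ ω).
The clique on [1, 3, 8] has size 3, forcing χ ≥ 3, and the coloring below uses 3 colors, so χ(G) = 3.
A valid 3-coloring: color 1: [3, 5]; color 2: [4, 6, 8]; color 3: [1, 2, 7].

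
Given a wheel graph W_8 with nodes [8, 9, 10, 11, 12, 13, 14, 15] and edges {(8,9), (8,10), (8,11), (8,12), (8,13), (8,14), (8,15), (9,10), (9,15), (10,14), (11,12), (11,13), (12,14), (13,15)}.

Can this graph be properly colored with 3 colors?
No, G is not 3-colorable

Odd cycle [14, 12, 11, 13, 15, 9, 10] needs 3 colors (χ ≥ 3).
Vertex 8 is adjacent to every vertex of [9, 10, 11, 12, 13, 14, 15], which already need 3 colors among themselves, so 8 needs a new color (χ ≥ 4).
Hence χ(G) ≥ 4 > 3, so no proper 3-coloring exists.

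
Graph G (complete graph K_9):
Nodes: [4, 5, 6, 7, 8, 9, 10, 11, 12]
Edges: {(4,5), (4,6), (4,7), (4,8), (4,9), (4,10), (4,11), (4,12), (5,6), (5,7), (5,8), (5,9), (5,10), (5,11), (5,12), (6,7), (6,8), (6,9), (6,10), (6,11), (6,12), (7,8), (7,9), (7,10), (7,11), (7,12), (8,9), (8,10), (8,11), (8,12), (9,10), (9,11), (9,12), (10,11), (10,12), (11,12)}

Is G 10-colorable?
Yes, G is 10-colorable

A valid 10-coloring: color 1: [7]; color 2: [5]; color 3: [9]; color 4: [8]; color 5: [12]; color 6: [6]; color 7: [11]; color 8: [4]; color 9: [10].
(χ(G) = 9 ≤ 10.)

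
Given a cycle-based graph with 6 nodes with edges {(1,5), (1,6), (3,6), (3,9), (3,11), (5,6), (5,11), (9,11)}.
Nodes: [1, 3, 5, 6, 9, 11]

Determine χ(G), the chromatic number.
χ(G) = 3

Clique number ω(G) = 3 (lower bound: χ ≥ ω).
The clique on [1, 5, 6] has size 3, forcing χ ≥ 3, and the coloring below uses 3 colors, so χ(G) = 3.
A valid 3-coloring: color 1: [3, 5]; color 2: [6, 11]; color 3: [1, 9].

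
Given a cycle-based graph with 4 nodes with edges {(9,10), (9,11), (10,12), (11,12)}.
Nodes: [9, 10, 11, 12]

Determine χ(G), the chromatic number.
χ(G) = 2

Clique number ω(G) = 2 (lower bound: χ ≥ ω).
The graph is bipartite (no odd cycle), so 2 colors suffice: χ(G) = 2.
A valid 2-coloring: color 1: [10, 11]; color 2: [9, 12].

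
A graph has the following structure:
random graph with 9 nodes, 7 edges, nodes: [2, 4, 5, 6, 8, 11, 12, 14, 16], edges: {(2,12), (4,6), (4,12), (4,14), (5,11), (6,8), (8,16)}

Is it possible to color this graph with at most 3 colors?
A valid 3-coloring: color 1: [2, 4, 8, 11]; color 2: [5, 6, 12, 14, 16].
(χ(G) = 2 ≤ 3.)

Yes, G is 3-colorable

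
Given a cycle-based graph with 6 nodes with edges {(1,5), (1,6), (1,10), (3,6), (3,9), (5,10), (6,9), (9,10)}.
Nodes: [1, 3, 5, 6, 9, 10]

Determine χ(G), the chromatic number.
Clique number ω(G) = 3 (lower bound: χ ≥ ω).
The clique on [1, 5, 10] has size 3, forcing χ ≥ 3, and the coloring below uses 3 colors, so χ(G) = 3.
A valid 3-coloring: color 1: [1, 9]; color 2: [5, 6]; color 3: [3, 10].

χ(G) = 3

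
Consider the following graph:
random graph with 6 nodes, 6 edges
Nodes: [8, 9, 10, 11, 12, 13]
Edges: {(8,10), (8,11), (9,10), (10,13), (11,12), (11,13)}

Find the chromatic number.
χ(G) = 2

Clique number ω(G) = 2 (lower bound: χ ≥ ω).
The graph is bipartite (no odd cycle), so 2 colors suffice: χ(G) = 2.
A valid 2-coloring: color 1: [10, 11]; color 2: [8, 9, 12, 13].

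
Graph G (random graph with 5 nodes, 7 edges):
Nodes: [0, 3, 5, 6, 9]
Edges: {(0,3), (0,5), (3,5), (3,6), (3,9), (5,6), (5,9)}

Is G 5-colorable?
A valid 5-coloring: color 1: [3]; color 2: [5]; color 3: [0, 6, 9].
(χ(G) = 3 ≤ 5.)

Yes, G is 5-colorable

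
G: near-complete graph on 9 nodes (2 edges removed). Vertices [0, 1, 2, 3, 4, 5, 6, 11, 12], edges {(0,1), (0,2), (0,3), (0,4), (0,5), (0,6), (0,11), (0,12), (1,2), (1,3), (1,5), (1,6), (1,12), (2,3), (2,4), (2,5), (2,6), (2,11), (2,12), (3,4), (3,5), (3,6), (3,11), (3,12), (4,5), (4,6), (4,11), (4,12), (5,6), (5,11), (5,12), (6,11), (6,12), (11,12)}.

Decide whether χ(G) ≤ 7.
No, G is not 7-colorable

The clique on vertices [0, 2, 3, 4, 5, 6, 11, 12] has size 8 > 7, so it alone needs 8 colors.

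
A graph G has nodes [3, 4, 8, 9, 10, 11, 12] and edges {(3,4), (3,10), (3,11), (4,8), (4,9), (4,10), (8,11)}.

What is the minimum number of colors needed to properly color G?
χ(G) = 3

Clique number ω(G) = 3 (lower bound: χ ≥ ω).
The clique on [3, 4, 10] has size 3, forcing χ ≥ 3, and the coloring below uses 3 colors, so χ(G) = 3.
A valid 3-coloring: color 1: [4, 11, 12]; color 2: [3, 8, 9]; color 3: [10].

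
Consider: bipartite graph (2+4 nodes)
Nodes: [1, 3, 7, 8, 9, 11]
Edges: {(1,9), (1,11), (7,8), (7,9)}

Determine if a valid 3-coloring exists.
Yes, G is 3-colorable

A valid 3-coloring: color 1: [1, 3, 7]; color 2: [8, 9, 11].
(χ(G) = 2 ≤ 3.)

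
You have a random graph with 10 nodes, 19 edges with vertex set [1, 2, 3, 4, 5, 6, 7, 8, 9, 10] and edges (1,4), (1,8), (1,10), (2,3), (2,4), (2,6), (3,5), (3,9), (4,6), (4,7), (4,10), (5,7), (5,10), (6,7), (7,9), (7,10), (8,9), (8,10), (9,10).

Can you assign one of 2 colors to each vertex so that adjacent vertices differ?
No, G is not 2-colorable

The clique on vertices [8, 9, 10] has size 3 > 2, so it alone needs 3 colors.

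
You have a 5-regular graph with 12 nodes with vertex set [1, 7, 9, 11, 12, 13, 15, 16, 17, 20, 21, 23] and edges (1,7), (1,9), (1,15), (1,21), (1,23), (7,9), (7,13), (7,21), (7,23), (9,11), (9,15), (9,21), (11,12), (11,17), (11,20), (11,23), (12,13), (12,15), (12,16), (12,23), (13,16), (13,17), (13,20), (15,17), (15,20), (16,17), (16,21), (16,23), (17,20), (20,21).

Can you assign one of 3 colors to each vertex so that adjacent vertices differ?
The clique on vertices [1, 7, 9, 21] has size 4 > 3, so it alone needs 4 colors.

No, G is not 3-colorable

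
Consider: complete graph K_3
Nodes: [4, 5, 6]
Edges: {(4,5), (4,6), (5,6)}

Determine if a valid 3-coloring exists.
Yes, G is 3-colorable

A valid 3-coloring: color 1: [6]; color 2: [5]; color 3: [4].
(χ(G) = 3 ≤ 3.)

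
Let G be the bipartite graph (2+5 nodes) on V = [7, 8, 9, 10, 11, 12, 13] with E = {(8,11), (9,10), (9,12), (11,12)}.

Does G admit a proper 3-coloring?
A valid 3-coloring: color 1: [7, 9, 11, 13]; color 2: [8, 10, 12].
(χ(G) = 2 ≤ 3.)

Yes, G is 3-colorable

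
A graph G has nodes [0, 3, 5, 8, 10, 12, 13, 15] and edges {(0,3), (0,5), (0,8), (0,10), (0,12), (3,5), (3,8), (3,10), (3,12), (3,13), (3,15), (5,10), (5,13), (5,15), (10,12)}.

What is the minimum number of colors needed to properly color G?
Clique number ω(G) = 4 (lower bound: χ ≥ ω).
The clique on [0, 3, 10, 12] has size 4, forcing χ ≥ 4, and the coloring below uses 4 colors, so χ(G) = 4.
A valid 4-coloring: color 1: [3]; color 2: [0, 13, 15]; color 3: [5, 8, 12]; color 4: [10].

χ(G) = 4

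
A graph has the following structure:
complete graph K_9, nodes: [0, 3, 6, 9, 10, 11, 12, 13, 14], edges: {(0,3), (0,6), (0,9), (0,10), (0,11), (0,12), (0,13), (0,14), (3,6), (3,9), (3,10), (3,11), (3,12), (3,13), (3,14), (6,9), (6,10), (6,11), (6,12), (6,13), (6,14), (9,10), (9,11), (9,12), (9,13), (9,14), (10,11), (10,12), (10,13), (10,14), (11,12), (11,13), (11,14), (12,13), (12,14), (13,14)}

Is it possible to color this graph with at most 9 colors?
A valid 9-coloring: color 1: [14]; color 2: [6]; color 3: [3]; color 4: [11]; color 5: [0]; color 6: [13]; color 7: [12]; color 8: [9]; color 9: [10].
(χ(G) = 9 ≤ 9.)

Yes, G is 9-colorable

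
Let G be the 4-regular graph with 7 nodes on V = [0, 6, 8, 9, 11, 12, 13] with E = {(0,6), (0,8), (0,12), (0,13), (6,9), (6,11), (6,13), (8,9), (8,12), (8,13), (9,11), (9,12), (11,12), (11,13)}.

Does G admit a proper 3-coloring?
No, G is not 3-colorable

Suppose a proper 3-coloring c exists. The clique [0, 6, 13] takes 3 distinct colors; by symmetry let c(0) = 1, c(6) = 2, c(13) = 3.
- Vertex 8: neighbors [0, 13] already have colors [1, 3] ⇒ c(8) = 2.
- Vertex 11: neighbors [6, 13] already have colors [2, 3] ⇒ c(11) = 1.
- Vertex 9: neighbors [11, 6] already have colors [1, 2] ⇒ c(9) = 3.
- Vertex 12: neighbors [0, 8, 9] already have colors [1, 2, 3] — all 3 colors blocked. Contradiction.
The forced assignments end in a contradiction, so G has no proper 3-coloring (χ ≥ 4).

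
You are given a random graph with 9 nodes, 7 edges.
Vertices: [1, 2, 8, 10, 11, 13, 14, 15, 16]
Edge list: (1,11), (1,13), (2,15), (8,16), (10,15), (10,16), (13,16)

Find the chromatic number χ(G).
χ(G) = 2

Clique number ω(G) = 2 (lower bound: χ ≥ ω).
The graph is bipartite (no odd cycle), so 2 colors suffice: χ(G) = 2.
A valid 2-coloring: color 1: [1, 14, 15, 16]; color 2: [2, 8, 10, 11, 13].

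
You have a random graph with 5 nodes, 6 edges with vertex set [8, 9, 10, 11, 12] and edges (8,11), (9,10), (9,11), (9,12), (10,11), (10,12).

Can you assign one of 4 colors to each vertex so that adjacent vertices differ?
A valid 4-coloring: color 1: [8, 10]; color 2: [9]; color 3: [11, 12].
(χ(G) = 3 ≤ 4.)

Yes, G is 4-colorable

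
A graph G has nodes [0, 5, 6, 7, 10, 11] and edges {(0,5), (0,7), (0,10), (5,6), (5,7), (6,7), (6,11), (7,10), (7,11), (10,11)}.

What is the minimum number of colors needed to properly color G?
χ(G) = 4

Clique number ω(G) = 3 (lower bound: χ ≥ ω).
Odd cycle [0, 10, 11, 6, 5] needs 3 colors (χ ≥ 3).
Vertex 7 is adjacent to every vertex of [0, 5, 6, 10, 11], which already need 3 colors among themselves, so 7 needs a new color (χ ≥ 4).
The coloring below uses 4 colors, so χ(G) = 4.
A valid 4-coloring: color 1: [7]; color 2: [0, 6]; color 3: [5, 10]; color 4: [11].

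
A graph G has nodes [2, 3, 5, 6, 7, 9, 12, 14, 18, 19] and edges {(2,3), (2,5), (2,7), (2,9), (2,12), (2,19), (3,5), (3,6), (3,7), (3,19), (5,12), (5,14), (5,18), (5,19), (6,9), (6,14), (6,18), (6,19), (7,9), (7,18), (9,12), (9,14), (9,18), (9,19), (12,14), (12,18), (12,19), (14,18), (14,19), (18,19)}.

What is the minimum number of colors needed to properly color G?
χ(G) = 5

Clique number ω(G) = 5 (lower bound: χ ≥ ω).
The clique on [9, 12, 14, 18, 19] has size 5, forcing χ ≥ 5, and the coloring below uses 5 colors, so χ(G) = 5.
A valid 5-coloring: color 1: [7, 19]; color 2: [2, 18]; color 3: [5, 9]; color 4: [3, 14]; color 5: [6, 12].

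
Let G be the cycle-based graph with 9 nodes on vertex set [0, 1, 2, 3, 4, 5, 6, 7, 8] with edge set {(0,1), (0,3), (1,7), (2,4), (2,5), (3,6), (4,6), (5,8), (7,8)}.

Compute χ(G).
χ(G) = 3

Clique number ω(G) = 2 (lower bound: χ ≥ ω).
Odd cycle [0, 1, 7, 8, 5, 2, 4, 6, 3] needs 3 colors (χ ≥ 3).
The coloring below uses 3 colors, so χ(G) = 3.
A valid 3-coloring: color 1: [0, 5, 6, 7]; color 2: [1, 2, 3, 8]; color 3: [4].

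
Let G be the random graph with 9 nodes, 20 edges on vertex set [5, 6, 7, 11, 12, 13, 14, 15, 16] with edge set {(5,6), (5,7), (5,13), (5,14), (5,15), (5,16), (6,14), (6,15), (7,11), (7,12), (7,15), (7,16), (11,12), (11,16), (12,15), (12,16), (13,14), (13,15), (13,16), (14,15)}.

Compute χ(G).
Clique number ω(G) = 4 (lower bound: χ ≥ ω).
The clique on [7, 11, 12, 16] has size 4, forcing χ ≥ 4, and the coloring below uses 4 colors, so χ(G) = 4.
A valid 4-coloring: color 1: [5, 11]; color 2: [15, 16]; color 3: [7, 14]; color 4: [6, 12, 13].

χ(G) = 4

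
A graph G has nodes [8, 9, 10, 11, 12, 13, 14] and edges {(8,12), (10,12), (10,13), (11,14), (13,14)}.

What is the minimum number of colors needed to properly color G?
Clique number ω(G) = 2 (lower bound: χ ≥ ω).
The graph is bipartite (no odd cycle), so 2 colors suffice: χ(G) = 2.
A valid 2-coloring: color 1: [8, 9, 10, 14]; color 2: [11, 12, 13].

χ(G) = 2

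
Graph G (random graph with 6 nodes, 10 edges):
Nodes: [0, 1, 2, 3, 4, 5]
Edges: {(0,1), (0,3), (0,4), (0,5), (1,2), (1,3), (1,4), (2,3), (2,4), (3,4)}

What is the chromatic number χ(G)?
Clique number ω(G) = 4 (lower bound: χ ≥ ω).
The clique on [0, 1, 3, 4] has size 4, forcing χ ≥ 4, and the coloring below uses 4 colors, so χ(G) = 4.
A valid 4-coloring: color 1: [1, 5]; color 2: [4]; color 3: [3]; color 4: [0, 2].

χ(G) = 4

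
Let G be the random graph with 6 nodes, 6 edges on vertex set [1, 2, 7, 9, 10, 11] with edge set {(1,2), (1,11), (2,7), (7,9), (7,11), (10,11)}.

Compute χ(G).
Clique number ω(G) = 2 (lower bound: χ ≥ ω).
The graph is bipartite (no odd cycle), so 2 colors suffice: χ(G) = 2.
A valid 2-coloring: color 1: [2, 9, 11]; color 2: [1, 7, 10].

χ(G) = 2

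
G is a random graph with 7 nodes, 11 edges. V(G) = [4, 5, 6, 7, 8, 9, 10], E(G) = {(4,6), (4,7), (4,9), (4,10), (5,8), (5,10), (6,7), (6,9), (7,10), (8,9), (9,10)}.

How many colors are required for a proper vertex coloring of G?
Clique number ω(G) = 3 (lower bound: χ ≥ ω).
The clique on [4, 9, 10] has size 3, forcing χ ≥ 3, and the coloring below uses 3 colors, so χ(G) = 3.
A valid 3-coloring: color 1: [6, 8, 10]; color 2: [4, 5]; color 3: [7, 9].

χ(G) = 3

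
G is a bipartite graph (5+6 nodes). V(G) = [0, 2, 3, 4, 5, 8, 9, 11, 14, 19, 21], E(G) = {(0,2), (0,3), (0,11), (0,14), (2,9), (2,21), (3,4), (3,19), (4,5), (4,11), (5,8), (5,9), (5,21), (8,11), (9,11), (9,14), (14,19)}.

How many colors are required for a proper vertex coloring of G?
χ(G) = 2

Clique number ω(G) = 2 (lower bound: χ ≥ ω).
The graph is bipartite (no odd cycle), so 2 colors suffice: χ(G) = 2.
A valid 2-coloring: color 1: [2, 3, 5, 11, 14]; color 2: [0, 4, 8, 9, 19, 21].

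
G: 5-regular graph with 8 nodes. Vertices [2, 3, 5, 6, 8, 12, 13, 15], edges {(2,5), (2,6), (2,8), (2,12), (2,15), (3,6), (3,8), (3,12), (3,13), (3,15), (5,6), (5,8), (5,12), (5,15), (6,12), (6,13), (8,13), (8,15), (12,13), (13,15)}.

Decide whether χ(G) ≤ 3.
No, G is not 3-colorable

The clique on vertices [2, 5, 8, 15] has size 4 > 3, so it alone needs 4 colors.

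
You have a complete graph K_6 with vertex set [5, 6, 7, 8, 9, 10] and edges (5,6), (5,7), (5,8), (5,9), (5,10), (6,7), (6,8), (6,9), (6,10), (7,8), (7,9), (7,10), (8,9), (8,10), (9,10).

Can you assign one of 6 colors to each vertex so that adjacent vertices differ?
A valid 6-coloring: color 1: [10]; color 2: [8]; color 3: [7]; color 4: [9]; color 5: [5]; color 6: [6].
(χ(G) = 6 ≤ 6.)

Yes, G is 6-colorable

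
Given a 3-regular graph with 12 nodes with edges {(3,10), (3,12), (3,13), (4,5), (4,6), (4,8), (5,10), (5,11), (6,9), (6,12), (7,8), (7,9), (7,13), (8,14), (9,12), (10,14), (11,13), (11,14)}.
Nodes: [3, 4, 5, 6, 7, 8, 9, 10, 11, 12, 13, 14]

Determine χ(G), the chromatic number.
χ(G) = 3

Clique number ω(G) = 3 (lower bound: χ ≥ ω).
The clique on [6, 9, 12] has size 3, forcing χ ≥ 3, and the coloring below uses 3 colors, so χ(G) = 3.
A valid 3-coloring: color 1: [8, 10, 12, 13]; color 2: [3, 5, 6, 7, 14]; color 3: [4, 9, 11].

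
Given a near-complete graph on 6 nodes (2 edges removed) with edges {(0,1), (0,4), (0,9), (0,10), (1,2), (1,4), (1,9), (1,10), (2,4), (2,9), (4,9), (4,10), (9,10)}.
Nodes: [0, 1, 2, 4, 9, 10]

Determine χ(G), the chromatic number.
Clique number ω(G) = 5 (lower bound: χ ≥ ω).
The clique on [0, 1, 4, 9, 10] has size 5, forcing χ ≥ 5, and the coloring below uses 5 colors, so χ(G) = 5.
A valid 5-coloring: color 1: [9]; color 2: [4]; color 3: [1]; color 4: [2, 10]; color 5: [0].

χ(G) = 5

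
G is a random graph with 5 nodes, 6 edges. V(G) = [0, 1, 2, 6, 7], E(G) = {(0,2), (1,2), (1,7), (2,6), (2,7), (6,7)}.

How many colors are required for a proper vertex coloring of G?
Clique number ω(G) = 3 (lower bound: χ ≥ ω).
The clique on [1, 2, 7] has size 3, forcing χ ≥ 3, and the coloring below uses 3 colors, so χ(G) = 3.
A valid 3-coloring: color 1: [2]; color 2: [0, 7]; color 3: [1, 6].

χ(G) = 3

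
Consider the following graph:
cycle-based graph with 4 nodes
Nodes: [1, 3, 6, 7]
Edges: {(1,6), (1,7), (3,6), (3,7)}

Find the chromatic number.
χ(G) = 2

Clique number ω(G) = 2 (lower bound: χ ≥ ω).
The graph is bipartite (no odd cycle), so 2 colors suffice: χ(G) = 2.
A valid 2-coloring: color 1: [6, 7]; color 2: [1, 3].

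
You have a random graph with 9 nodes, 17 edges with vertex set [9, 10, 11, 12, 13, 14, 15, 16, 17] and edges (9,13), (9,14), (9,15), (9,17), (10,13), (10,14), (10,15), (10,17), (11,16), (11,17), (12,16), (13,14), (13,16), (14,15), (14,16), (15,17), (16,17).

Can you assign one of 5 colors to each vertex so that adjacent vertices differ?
Yes, G is 5-colorable

A valid 5-coloring: color 1: [9, 10, 16]; color 2: [12, 14, 17]; color 3: [11, 13, 15].
(χ(G) = 3 ≤ 5.)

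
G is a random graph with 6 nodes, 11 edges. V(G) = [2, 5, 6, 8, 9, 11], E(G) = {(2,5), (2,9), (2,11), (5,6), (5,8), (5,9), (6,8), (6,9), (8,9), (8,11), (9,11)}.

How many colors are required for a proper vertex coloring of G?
Clique number ω(G) = 4 (lower bound: χ ≥ ω).
The clique on [5, 6, 8, 9] has size 4, forcing χ ≥ 4, and the coloring below uses 4 colors, so χ(G) = 4.
A valid 4-coloring: color 1: [9]; color 2: [5, 11]; color 3: [2, 8]; color 4: [6].

χ(G) = 4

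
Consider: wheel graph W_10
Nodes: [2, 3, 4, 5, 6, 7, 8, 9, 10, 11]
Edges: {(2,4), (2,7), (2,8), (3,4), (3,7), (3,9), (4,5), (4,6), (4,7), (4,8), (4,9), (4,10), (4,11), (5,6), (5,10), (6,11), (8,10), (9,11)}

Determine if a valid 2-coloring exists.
The clique on vertices [2, 4, 8] has size 3 > 2, so it alone needs 3 colors.

No, G is not 2-colorable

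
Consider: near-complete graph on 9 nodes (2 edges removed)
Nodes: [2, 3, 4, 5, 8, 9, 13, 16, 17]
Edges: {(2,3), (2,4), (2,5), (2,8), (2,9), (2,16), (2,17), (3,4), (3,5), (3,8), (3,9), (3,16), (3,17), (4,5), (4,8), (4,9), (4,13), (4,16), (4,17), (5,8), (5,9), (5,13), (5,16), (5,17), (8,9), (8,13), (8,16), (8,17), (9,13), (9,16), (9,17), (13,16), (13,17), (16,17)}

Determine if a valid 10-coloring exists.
A valid 10-coloring: color 1: [17]; color 2: [16]; color 3: [5]; color 4: [9]; color 5: [8]; color 6: [4]; color 7: [3, 13]; color 8: [2].
(χ(G) = 8 ≤ 10.)

Yes, G is 10-colorable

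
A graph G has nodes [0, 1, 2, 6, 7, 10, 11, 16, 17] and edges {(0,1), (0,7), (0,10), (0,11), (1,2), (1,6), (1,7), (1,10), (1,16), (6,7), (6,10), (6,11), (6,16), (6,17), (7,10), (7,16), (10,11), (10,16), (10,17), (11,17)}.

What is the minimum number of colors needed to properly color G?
χ(G) = 5

Clique number ω(G) = 5 (lower bound: χ ≥ ω).
The clique on [1, 6, 7, 10, 16] has size 5, forcing χ ≥ 5, and the coloring below uses 5 colors, so χ(G) = 5.
A valid 5-coloring: color 1: [2, 10]; color 2: [1, 11]; color 3: [0, 6]; color 4: [7, 17]; color 5: [16].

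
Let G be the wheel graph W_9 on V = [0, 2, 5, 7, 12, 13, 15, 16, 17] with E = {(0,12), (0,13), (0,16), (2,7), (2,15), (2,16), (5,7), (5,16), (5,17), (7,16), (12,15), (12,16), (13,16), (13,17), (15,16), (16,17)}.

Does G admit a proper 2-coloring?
The clique on vertices [0, 12, 16] has size 3 > 2, so it alone needs 3 colors.

No, G is not 2-colorable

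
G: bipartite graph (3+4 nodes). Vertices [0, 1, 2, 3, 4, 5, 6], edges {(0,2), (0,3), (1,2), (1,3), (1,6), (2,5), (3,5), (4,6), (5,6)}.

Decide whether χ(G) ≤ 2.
Yes, G is 2-colorable

A valid 2-coloring: color 1: [2, 3, 6]; color 2: [0, 1, 4, 5].
(χ(G) = 2 ≤ 2.)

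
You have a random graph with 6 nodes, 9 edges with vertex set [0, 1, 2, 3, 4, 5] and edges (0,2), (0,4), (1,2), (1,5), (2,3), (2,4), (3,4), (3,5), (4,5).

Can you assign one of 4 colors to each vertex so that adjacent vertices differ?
A valid 4-coloring: color 1: [2, 5]; color 2: [1, 4]; color 3: [0, 3].
(χ(G) = 3 ≤ 4.)

Yes, G is 4-colorable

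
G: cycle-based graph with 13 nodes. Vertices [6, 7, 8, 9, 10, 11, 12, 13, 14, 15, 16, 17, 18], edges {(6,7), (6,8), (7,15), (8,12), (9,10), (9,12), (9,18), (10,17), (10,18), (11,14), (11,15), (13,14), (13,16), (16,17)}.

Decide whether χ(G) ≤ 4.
A valid 4-coloring: color 1: [6, 10, 12, 14, 15, 16]; color 2: [7, 8, 9, 11, 13, 17]; color 3: [18].
(χ(G) = 3 ≤ 4.)

Yes, G is 4-colorable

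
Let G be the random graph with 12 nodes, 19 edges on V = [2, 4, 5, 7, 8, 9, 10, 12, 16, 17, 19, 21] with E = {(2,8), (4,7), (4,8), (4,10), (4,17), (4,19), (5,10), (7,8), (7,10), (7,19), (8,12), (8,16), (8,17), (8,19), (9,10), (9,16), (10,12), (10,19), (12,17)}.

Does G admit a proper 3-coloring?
The clique on vertices [4, 7, 8, 19] has size 4 > 3, so it alone needs 4 colors.

No, G is not 3-colorable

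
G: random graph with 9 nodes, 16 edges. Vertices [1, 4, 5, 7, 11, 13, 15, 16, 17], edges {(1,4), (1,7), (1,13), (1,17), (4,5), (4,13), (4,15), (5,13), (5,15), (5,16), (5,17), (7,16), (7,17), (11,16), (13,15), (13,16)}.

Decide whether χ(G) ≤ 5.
A valid 5-coloring: color 1: [7, 11, 13]; color 2: [1, 5]; color 3: [4, 16, 17]; color 4: [15].
(χ(G) = 4 ≤ 5.)

Yes, G is 5-colorable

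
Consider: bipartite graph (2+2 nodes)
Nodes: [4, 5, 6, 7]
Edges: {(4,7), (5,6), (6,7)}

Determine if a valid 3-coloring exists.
Yes, G is 3-colorable

A valid 3-coloring: color 1: [5, 7]; color 2: [4, 6].
(χ(G) = 2 ≤ 3.)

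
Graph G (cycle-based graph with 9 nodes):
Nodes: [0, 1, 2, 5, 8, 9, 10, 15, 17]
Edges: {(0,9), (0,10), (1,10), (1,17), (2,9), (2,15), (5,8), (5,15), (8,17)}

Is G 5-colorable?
A valid 5-coloring: color 1: [1, 8, 9, 15]; color 2: [0, 2, 5, 17]; color 3: [10].
(χ(G) = 3 ≤ 5.)

Yes, G is 5-colorable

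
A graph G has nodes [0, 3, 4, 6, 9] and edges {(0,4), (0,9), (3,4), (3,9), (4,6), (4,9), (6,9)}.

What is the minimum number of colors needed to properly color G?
χ(G) = 3

Clique number ω(G) = 3 (lower bound: χ ≥ ω).
The clique on [0, 4, 9] has size 3, forcing χ ≥ 3, and the coloring below uses 3 colors, so χ(G) = 3.
A valid 3-coloring: color 1: [4]; color 2: [9]; color 3: [0, 3, 6].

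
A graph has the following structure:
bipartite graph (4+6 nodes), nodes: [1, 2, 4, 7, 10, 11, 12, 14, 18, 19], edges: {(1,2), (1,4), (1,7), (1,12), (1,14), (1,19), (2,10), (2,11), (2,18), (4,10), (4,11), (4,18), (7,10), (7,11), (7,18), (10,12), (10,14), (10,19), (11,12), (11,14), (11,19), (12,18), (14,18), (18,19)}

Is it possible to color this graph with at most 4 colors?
A valid 4-coloring: color 1: [1, 10, 11, 18]; color 2: [2, 4, 7, 12, 14, 19].
(χ(G) = 2 ≤ 4.)

Yes, G is 4-colorable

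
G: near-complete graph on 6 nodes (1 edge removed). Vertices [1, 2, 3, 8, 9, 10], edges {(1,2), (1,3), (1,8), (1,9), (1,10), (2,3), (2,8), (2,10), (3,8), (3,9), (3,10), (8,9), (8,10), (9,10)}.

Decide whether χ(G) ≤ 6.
A valid 6-coloring: color 1: [1]; color 2: [10]; color 3: [8]; color 4: [3]; color 5: [2, 9].
(χ(G) = 5 ≤ 6.)

Yes, G is 6-colorable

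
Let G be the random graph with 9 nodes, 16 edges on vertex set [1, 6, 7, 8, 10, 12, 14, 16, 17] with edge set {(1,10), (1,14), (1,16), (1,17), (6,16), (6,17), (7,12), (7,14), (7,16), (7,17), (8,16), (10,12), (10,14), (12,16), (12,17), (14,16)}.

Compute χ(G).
Clique number ω(G) = 3 (lower bound: χ ≥ ω).
The clique on [1, 14, 16] has size 3, forcing χ ≥ 3, and the coloring below uses 3 colors, so χ(G) = 3.
A valid 3-coloring: color 1: [10, 16, 17]; color 2: [1, 6, 7, 8]; color 3: [12, 14].

χ(G) = 3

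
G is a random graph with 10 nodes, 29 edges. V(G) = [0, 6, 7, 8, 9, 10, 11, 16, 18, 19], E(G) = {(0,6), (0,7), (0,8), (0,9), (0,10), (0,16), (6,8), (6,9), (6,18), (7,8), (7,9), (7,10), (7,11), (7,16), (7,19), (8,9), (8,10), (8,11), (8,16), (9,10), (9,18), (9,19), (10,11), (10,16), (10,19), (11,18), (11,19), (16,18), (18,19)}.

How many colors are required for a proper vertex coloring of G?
χ(G) = 5

Clique number ω(G) = 5 (lower bound: χ ≥ ω).
The clique on [0, 7, 8, 10, 16] has size 5, forcing χ ≥ 5, and the coloring below uses 5 colors, so χ(G) = 5.
A valid 5-coloring: color 1: [6, 7]; color 2: [8, 19]; color 3: [10, 18]; color 4: [9, 11, 16]; color 5: [0].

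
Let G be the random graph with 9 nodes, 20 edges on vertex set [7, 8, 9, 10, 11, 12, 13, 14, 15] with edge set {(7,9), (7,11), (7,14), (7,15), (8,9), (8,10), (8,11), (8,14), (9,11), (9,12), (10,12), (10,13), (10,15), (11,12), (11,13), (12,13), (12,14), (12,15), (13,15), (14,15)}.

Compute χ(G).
χ(G) = 4

Clique number ω(G) = 4 (lower bound: χ ≥ ω).
The clique on [10, 12, 13, 15] has size 4, forcing χ ≥ 4, and the coloring below uses 4 colors, so χ(G) = 4.
A valid 4-coloring: color 1: [7, 8, 12]; color 2: [11, 15]; color 3: [9, 13, 14]; color 4: [10].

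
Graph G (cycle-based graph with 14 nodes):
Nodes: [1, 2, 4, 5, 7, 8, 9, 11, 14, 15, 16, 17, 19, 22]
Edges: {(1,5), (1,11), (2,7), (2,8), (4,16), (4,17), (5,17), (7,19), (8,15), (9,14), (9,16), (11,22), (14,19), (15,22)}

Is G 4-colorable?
A valid 4-coloring: color 1: [1, 7, 8, 14, 16, 17, 22]; color 2: [2, 4, 5, 9, 11, 15, 19].
(χ(G) = 2 ≤ 4.)

Yes, G is 4-colorable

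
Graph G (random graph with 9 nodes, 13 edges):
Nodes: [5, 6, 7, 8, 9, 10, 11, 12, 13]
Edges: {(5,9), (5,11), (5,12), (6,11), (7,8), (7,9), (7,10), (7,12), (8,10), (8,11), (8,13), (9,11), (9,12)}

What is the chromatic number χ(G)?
Clique number ω(G) = 3 (lower bound: χ ≥ ω).
The clique on [5, 9, 11] has size 3, forcing χ ≥ 3, and the coloring below uses 3 colors, so χ(G) = 3.
A valid 3-coloring: color 1: [5, 6, 7, 13]; color 2: [8, 9]; color 3: [10, 11, 12].

χ(G) = 3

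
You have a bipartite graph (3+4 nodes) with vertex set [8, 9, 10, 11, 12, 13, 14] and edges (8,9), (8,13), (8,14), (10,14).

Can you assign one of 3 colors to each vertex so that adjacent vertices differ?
Yes, G is 3-colorable

A valid 3-coloring: color 1: [8, 10, 11, 12]; color 2: [9, 13, 14].
(χ(G) = 2 ≤ 3.)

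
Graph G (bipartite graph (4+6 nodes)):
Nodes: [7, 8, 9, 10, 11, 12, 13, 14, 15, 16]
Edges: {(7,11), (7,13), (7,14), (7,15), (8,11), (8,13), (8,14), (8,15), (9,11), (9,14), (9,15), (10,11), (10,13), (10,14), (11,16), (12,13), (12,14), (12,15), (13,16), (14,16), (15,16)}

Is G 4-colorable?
A valid 4-coloring: color 1: [11, 13, 14, 15]; color 2: [7, 8, 9, 10, 12, 16].
(χ(G) = 2 ≤ 4.)

Yes, G is 4-colorable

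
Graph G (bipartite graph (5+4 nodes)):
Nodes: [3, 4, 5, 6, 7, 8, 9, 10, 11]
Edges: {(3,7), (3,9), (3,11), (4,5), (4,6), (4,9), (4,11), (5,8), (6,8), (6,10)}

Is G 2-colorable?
Yes, G is 2-colorable

A valid 2-coloring: color 1: [3, 4, 8, 10]; color 2: [5, 6, 7, 9, 11].
(χ(G) = 2 ≤ 2.)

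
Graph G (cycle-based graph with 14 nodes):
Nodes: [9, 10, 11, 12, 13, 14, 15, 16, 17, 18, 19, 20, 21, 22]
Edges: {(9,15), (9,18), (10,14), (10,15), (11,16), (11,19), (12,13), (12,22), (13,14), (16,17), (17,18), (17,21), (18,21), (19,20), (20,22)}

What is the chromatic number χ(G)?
Clique number ω(G) = 3 (lower bound: χ ≥ ω).
The clique on [17, 18, 21] has size 3, forcing χ ≥ 3, and the coloring below uses 3 colors, so χ(G) = 3.
A valid 3-coloring: color 1: [12, 14, 15, 16, 18, 20]; color 2: [9, 10, 13, 17, 19, 22]; color 3: [11, 21].

χ(G) = 3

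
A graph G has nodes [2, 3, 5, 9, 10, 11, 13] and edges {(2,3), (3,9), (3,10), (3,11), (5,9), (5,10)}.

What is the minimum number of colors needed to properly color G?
Clique number ω(G) = 2 (lower bound: χ ≥ ω).
The graph is bipartite (no odd cycle), so 2 colors suffice: χ(G) = 2.
A valid 2-coloring: color 1: [3, 5, 13]; color 2: [2, 9, 10, 11].

χ(G) = 2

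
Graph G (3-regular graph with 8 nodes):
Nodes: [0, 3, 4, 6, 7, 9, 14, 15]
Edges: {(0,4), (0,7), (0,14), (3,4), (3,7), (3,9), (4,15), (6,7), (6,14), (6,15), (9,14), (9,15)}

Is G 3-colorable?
Yes, G is 3-colorable

A valid 3-coloring: color 1: [4, 7, 14]; color 2: [0, 6, 9]; color 3: [3, 15].
(χ(G) = 3 ≤ 3.)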